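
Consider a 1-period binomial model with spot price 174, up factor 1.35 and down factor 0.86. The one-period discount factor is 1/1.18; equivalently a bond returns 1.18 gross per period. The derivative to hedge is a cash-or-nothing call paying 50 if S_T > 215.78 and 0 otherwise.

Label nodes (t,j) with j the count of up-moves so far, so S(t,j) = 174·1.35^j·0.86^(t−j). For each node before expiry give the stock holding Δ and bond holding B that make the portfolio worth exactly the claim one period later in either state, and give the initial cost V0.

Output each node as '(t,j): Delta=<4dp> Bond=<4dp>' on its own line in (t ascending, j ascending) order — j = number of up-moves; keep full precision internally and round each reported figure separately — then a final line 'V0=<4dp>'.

(0,0): Delta=0.5864 Bond=-74.3687
V0=27.6721

Since d<R<u, set p* = (R−d)/(u−d) = 0.6531; price each node as the discounted p*-expectation of its children.
Terminal values V(1,·): V(1,0)=0.0000, V(1,1)=50.0000
  t=0,j=0: stock 174.0000 → up 234.9000 (V=50.0000), down 149.6400 (V=0.0000). Price 27.6721; hedge Δ=0.5864, bond B=-74.3687.
Root portfolio cost Δ·174+B reproduces V0=27.6721.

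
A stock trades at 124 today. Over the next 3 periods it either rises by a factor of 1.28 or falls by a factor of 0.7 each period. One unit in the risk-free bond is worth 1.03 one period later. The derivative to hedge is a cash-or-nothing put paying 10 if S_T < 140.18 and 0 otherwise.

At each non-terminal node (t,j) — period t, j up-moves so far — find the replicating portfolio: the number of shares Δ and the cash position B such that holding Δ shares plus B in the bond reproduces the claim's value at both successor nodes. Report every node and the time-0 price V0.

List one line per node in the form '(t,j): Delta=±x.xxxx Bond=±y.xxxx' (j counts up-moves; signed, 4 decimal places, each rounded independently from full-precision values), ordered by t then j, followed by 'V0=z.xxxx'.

Since d<R<u, set p* = (R−d)/(u−d) = 0.5690; price each node as the discounted p*-expectation of its children.
Terminal payoffs: V(3,0)=10.0000, V(3,1)=10.0000, V(3,2)=0.0000, V(3,3)=0.0000
Node (2,0) S=60.7600: V=(p*·10.0000+(1−p*)·10.0000)/1.03=9.7087; Δ=(10.0000−10.0000)/(77.7728−42.5320)=0.0000; B=V−Δ·S=9.7087
Node (2,1) S=111.1040: V=(p*·0.0000+(1−p*)·10.0000)/1.03=4.1848; Δ=(0.0000−10.0000)/(142.2131−77.7728)=-0.1552; B=V−Δ·S=21.4262
Node (2,2) S=203.1616: V=(p*·0.0000+(1−p*)·0.0000)/1.03=0.0000; Δ=(0.0000−0.0000)/(260.0468−142.2131)=0.0000; B=V−Δ·S=0.0000
Node (1,0) S=86.8000: V=(p*·4.1848+(1−p*)·9.7087)/1.03=6.3746; Δ=(4.1848−9.7087)/(111.1040−60.7600)=-0.1097; B=V−Δ·S=15.8986
Node (1,1) S=158.7200: V=(p*·0.0000+(1−p*)·4.1848)/1.03=1.7513; Δ=(0.0000−4.1848)/(203.1616−111.1040)=-0.0455; B=V−Δ·S=8.9664
Node (0,0) S=124.0000: V=(p*·1.7513+(1−p*)·6.3746)/1.03=3.6350; Δ=(1.7513−6.3746)/(158.7200−86.8000)=-0.0643; B=V−Δ·S=11.6062
Root portfolio cost Δ·124+B reproduces V0=3.6350.

(0,0): Delta=-0.0643 Bond=11.6062
(1,0): Delta=-0.1097 Bond=15.8986
(1,1): Delta=-0.0455 Bond=8.9664
(2,0): Delta=0.0000 Bond=9.7087
(2,1): Delta=-0.1552 Bond=21.4262
(2,2): Delta=0.0000 Bond=0.0000
V0=3.6350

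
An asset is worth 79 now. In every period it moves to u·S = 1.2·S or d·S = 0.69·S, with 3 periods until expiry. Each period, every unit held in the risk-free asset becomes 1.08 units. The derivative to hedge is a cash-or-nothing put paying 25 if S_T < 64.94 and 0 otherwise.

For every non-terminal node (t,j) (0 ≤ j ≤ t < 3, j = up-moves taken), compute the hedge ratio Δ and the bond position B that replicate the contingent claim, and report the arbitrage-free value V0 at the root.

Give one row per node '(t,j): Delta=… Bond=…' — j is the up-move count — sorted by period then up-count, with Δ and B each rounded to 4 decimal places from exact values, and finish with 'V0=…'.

No-arbitrage ⇒ martingale measure with p* = (R−d)/(u−d) = 0.7647.
Terminal values V(3,·): V(3,0)=25.0000, V(3,1)=25.0000, V(3,2)=0.0000, V(3,3)=0.0000
Node (2,0) S=37.6119: V=(p*·25.0000+(1−p*)·25.0000)/1.08=23.1481; Δ=(25.0000−25.0000)/(45.1343−25.9522)=0.0000; B=V−Δ·S=23.1481
Node (2,1) S=65.4120: V=(p*·0.0000+(1−p*)·25.0000)/1.08=5.4466; Δ=(0.0000−25.0000)/(78.4944−45.1343)=-0.7494; B=V−Δ·S=54.4662
Node (2,2) S=113.7600: V=(p*·0.0000+(1−p*)·0.0000)/1.08=0.0000; Δ=(0.0000−0.0000)/(136.5120−78.4944)=0.0000; B=V−Δ·S=0.0000
Node (1,0) S=54.5100: V=(p*·5.4466+(1−p*)·23.1481)/1.08=8.8997; Δ=(5.4466−23.1481)/(65.4120−37.6119)=-0.6367; B=V−Δ·S=43.6086
Node (1,1) S=94.8000: V=(p*·0.0000+(1−p*)·5.4466)/1.08=1.1866; Δ=(0.0000−5.4466)/(113.7600−65.4120)=-0.1127; B=V−Δ·S=11.8663
Node (0,0) S=79.0000: V=(p*·1.1866+(1−p*)·8.8997)/1.08=2.7791; Δ=(1.1866−8.8997)/(94.8000−54.5100)=-0.1914; B=V−Δ·S=17.9028
Self-financing check: at every node Δ·S+B equals the discounted successor values.

(0,0): Delta=-0.1914 Bond=17.9028
(1,0): Delta=-0.6367 Bond=43.6086
(1,1): Delta=-0.1127 Bond=11.8663
(2,0): Delta=0.0000 Bond=23.1481
(2,1): Delta=-0.7494 Bond=54.4662
(2,2): Delta=0.0000 Bond=0.0000
V0=2.7791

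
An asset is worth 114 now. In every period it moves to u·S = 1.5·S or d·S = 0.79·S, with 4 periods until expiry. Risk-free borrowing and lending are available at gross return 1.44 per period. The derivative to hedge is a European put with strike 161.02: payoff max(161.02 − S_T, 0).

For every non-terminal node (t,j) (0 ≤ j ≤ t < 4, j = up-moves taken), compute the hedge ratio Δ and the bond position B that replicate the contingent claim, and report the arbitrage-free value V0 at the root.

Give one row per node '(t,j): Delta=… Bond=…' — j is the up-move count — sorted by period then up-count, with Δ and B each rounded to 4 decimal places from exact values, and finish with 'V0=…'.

(0,0): Delta=-0.0071 Bond=0.8551
(1,0): Delta=-0.0965 Bond=9.2855
(1,1): Delta=-0.0027 Bond=0.4878
(2,0): Delta=-1.0000 Bond=77.6524
(2,1): Delta=-0.0526 Bond=7.4374
(2,2): Delta=-0.0003 Bond=0.0808
(3,0): Delta=-1.0000 Bond=111.8194
(3,1): Delta=-1.0000 Bond=111.8194
(3,2): Delta=-0.0065 Bond=1.3767
(3,3): Delta=0.0000 Bond=0.0000
V0=0.0486

Risk-neutral probability p* = (R−d)/(u−d) = (1.44−0.79)/(1.5−0.79) = 0.9155.
Terminal payoffs: V(4,0)=116.6169, V(4,1)=76.7103, V(4,2)=0.9383, V(4,3)=0.0000, V(4,4)=0.0000
(3,0): S=56.2064. Δ = (V_up−V_dn)/(S_up−S_dn) = (76.7103−116.6169)/(84.3097−44.4031) = -1.0000. V = [p*·76.7103 + (1−p*)·116.6169]/1.44 = 55.6130. B = V − Δ·S = 111.8194.
(3,1): S=106.7211. Δ = (V_up−V_dn)/(S_up−S_dn) = (0.9383−76.7103)/(160.0817−84.3097) = -1.0000. V = [p*·0.9383 + (1−p*)·76.7103]/1.44 = 5.0983. B = V − Δ·S = 111.8194.
(3,2): S=202.6350. Δ = (V_up−V_dn)/(S_up−S_dn) = (0.0000−0.9383)/(303.9525−160.0817) = -0.0065. V = [p*·0.0000 + (1−p*)·0.9383]/1.44 = 0.0551. B = V − Δ·S = 1.3767.
(3,3): S=384.7500. Δ = (V_up−V_dn)/(S_up−S_dn) = (0.0000−0.0000)/(577.1250−303.9525) = 0.0000. V = [p*·0.0000 + (1−p*)·0.0000]/1.44 = 0.0000. B = V − Δ·S = 0.0000.
(2,0): S=71.1474. Δ = (V_up−V_dn)/(S_up−S_dn) = (5.0983−55.6130)/(106.7211−56.2064) = -1.0000. V = [p*·5.0983 + (1−p*)·55.6130]/1.44 = 6.5050. B = V − Δ·S = 77.6524.
(2,1): S=135.0900. Δ = (V_up−V_dn)/(S_up−S_dn) = (0.0551−5.0983)/(202.6350−106.7211) = -0.0526. V = [p*·0.0551 + (1−p*)·5.0983]/1.44 = 0.3342. B = V − Δ·S = 7.4374.
(2,2): S=256.5000. Δ = (V_up−V_dn)/(S_up−S_dn) = (0.0000−0.0551)/(384.7500−202.6350) = -0.0003. V = [p*·0.0000 + (1−p*)·0.0551]/1.44 = 0.0032. B = V − Δ·S = 0.0808.
(1,0): S=90.0600. Δ = (V_up−V_dn)/(S_up−S_dn) = (0.3342−6.5050)/(135.0900−71.1474) = -0.0965. V = [p*·0.3342 + (1−p*)·6.5050]/1.44 = 0.5942. B = V − Δ·S = 9.2855.
(1,1): S=171.0000. Δ = (V_up−V_dn)/(S_up−S_dn) = (0.0032−0.3342)/(256.5000−135.0900) = -0.0027. V = [p*·0.0032 + (1−p*)·0.3342]/1.44 = 0.0217. B = V − Δ·S = 0.4878.
(0,0): S=114.0000. Δ = (V_up−V_dn)/(S_up−S_dn) = (0.0217−0.5942)/(171.0000−90.0600) = -0.0071. V = [p*·0.0217 + (1−p*)·0.5942]/1.44 = 0.0486. B = V − Δ·S = 0.8551.
Each (Δ,B) replicates both successor values, so the strategy is self-financing and V0 is arbitrage-free.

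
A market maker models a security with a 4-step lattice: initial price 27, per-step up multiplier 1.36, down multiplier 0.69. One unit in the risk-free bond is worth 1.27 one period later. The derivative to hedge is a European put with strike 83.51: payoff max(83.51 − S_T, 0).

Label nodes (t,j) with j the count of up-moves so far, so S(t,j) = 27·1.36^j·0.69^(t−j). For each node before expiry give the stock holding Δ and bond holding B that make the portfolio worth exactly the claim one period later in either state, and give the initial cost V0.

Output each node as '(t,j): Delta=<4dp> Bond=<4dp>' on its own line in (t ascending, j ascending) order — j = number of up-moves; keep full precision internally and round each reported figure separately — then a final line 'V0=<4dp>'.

(0,0): Delta=-0.8449 Bond=29.8266
(1,0): Delta=-1.0000 Bond=40.7687
(1,1): Delta=-0.8327 Bond=37.4315
(2,0): Delta=-1.0000 Bond=51.7763
(2,1): Delta=-1.0000 Bond=51.7763
(2,2): Delta=-0.8196 Bond=46.8804
(3,0): Delta=-1.0000 Bond=65.7559
(3,1): Delta=-1.0000 Bond=65.7559
(3,2): Delta=-1.0000 Bond=65.7559
(3,3): Delta=-0.8053 Bond=58.5733
V0=7.0135

No-arbitrage ⇒ martingale measure with p* = (R−d)/(u−d) = 0.8657.
Terminal values V(4,·): V(4,0)=77.3899, V(4,1)=71.4471, V(4,2)=59.7339, V(4,3)=36.6471, V(4,4)=0.0000
Node (3,0) S=8.8697: V=(p*·71.4471+(1−p*)·77.3899)/1.27=56.8862; Δ=(71.4471−77.3899)/(12.0629−6.1201)=-1.0000; B=V−Δ·S=65.7559
Node (3,1) S=17.4824: V=(p*·59.7339+(1−p*)·71.4471)/1.27=48.2735; Δ=(59.7339−71.4471)/(23.7761−12.0629)=-1.0000; B=V−Δ·S=65.7559
Node (3,2) S=34.4580: V=(p*·36.6471+(1−p*)·59.7339)/1.27=31.2979; Δ=(36.6471−59.7339)/(46.8629−23.7761)=-1.0000; B=V−Δ·S=65.7559
Node (3,3) S=67.9173: V=(p*·0.0000+(1−p*)·36.6471)/1.27=3.8762; Δ=(0.0000−36.6471)/(92.3675−46.8629)=-0.8053; B=V−Δ·S=58.5733
Node (2,0) S=12.8547: V=(p*·48.2735+(1−p*)·56.8862)/1.27=38.9216; Δ=(48.2735−56.8862)/(17.4824−8.8697)=-1.0000; B=V−Δ·S=51.7763
Node (2,1) S=25.3368: V=(p*·31.2979+(1−p*)·48.2735)/1.27=26.4395; Δ=(31.2979−48.2735)/(34.4580−17.4824)=-1.0000; B=V−Δ·S=51.7763
Node (2,2) S=49.9392: V=(p*·3.8762+(1−p*)·31.2979)/1.27=5.9525; Δ=(3.8762−31.2979)/(67.9173−34.4580)=-0.8196; B=V−Δ·S=46.8804
Node (1,0) S=18.6300: V=(p*·26.4395+(1−p*)·38.9216)/1.27=22.1387; Δ=(26.4395−38.9216)/(25.3368−12.8547)=-1.0000; B=V−Δ·S=40.7687
Node (1,1) S=36.7200: V=(p*·5.9525+(1−p*)·26.4395)/1.27=6.8539; Δ=(5.9525−26.4395)/(49.9392−25.3368)=-0.8327; B=V−Δ·S=37.4315
Node (0,0) S=27.0000: V=(p*·6.8539+(1−p*)·22.1387)/1.27=7.0135; Δ=(6.8539−22.1387)/(36.7200−18.6300)=-0.8449; B=V−Δ·S=29.8266
Each (Δ,B) replicates both successor values, so the strategy is self-financing and V0 is arbitrage-free.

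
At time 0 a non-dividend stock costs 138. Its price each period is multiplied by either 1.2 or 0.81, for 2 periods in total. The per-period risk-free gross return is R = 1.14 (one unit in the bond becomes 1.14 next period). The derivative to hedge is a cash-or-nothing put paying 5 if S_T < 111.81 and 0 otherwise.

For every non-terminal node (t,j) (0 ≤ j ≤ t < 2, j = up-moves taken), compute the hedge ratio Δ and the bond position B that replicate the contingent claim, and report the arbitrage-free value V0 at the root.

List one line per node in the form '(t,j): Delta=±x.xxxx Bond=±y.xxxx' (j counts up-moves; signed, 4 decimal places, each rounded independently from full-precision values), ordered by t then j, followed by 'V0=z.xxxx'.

(0,0): Delta=-0.0125 Bond=1.8212
(1,0): Delta=-0.1147 Bond=13.4953
(1,1): Delta=0.0000 Bond=0.0000
V0=0.0911

Since d<R<u, set p* = (R−d)/(u−d) = 0.8462; price each node as the discounted p*-expectation of its children.
Terminal payoffs: V(2,0)=5.0000, V(2,1)=0.0000, V(2,2)=0.0000
Node (1,0) S=111.7800: V=(p*·0.0000+(1−p*)·5.0000)/1.14=0.6748; Δ=(0.0000−5.0000)/(134.1360−90.5418)=-0.1147; B=V−Δ·S=13.4953
Node (1,1) S=165.6000: V=(p*·0.0000+(1−p*)·0.0000)/1.14=0.0000; Δ=(0.0000−0.0000)/(198.7200−134.1360)=0.0000; B=V−Δ·S=0.0000
Node (0,0) S=138.0000: V=(p*·0.0000+(1−p*)·0.6748)/1.14=0.0911; Δ=(0.0000−0.6748)/(165.6000−111.7800)=-0.0125; B=V−Δ·S=1.8212
Each (Δ,B) replicates both successor values, so the strategy is self-financing and V0 is arbitrage-free.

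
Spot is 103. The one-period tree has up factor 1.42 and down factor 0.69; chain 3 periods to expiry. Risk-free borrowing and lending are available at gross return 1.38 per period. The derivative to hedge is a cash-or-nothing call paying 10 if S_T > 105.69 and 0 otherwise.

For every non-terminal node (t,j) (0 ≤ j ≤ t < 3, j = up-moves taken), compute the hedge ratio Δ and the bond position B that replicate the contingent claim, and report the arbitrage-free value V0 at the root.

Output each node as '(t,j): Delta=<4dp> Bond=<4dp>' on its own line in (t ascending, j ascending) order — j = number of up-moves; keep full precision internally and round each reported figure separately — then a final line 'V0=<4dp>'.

(0,0): Delta=0.0072 Bond=3.0270
(1,0): Delta=0.1320 Bond=-4.6913
(1,1): Delta=0.0037 Bond=4.6913
(2,0): Delta=0.0000 Bond=0.0000
(2,1): Delta=0.1357 Bond=-6.8493
(2,2): Delta=0.0000 Bond=7.2464
V0=3.7720

Risk-neutral probability p* = (R−d)/(u−d) = (1.38−0.69)/(1.42−0.69) = 0.9452.
Payoff layer (t=3): V(3,0)=0.0000, V(3,1)=0.0000, V(3,2)=10.0000, V(3,3)=10.0000
(2,0): S=49.0383. Δ = (V_up−V_dn)/(S_up−S_dn) = (0.0000−0.0000)/(69.6344−33.8364) = 0.0000. V = [p*·0.0000 + (1−p*)·0.0000]/1.38 = 0.0000. B = V − Δ·S = 0.0000.
(2,1): S=100.9194. Δ = (V_up−V_dn)/(S_up−S_dn) = (10.0000−0.0000)/(143.3055−69.6344) = 0.1357. V = [p*·10.0000 + (1−p*)·0.0000]/1.38 = 6.8493. B = V − Δ·S = -6.8493.
(2,2): S=207.6892. Δ = (V_up−V_dn)/(S_up−S_dn) = (10.0000−10.0000)/(294.9187−143.3055) = 0.0000. V = [p*·10.0000 + (1−p*)·10.0000]/1.38 = 7.2464. B = V − Δ·S = 7.2464.
(1,0): S=71.0700. Δ = (V_up−V_dn)/(S_up−S_dn) = (6.8493−0.0000)/(100.9194−49.0383) = 0.1320. V = [p*·6.8493 + (1−p*)·0.0000]/1.38 = 4.6913. B = V − Δ·S = -4.6913.
(1,1): S=146.2600. Δ = (V_up−V_dn)/(S_up−S_dn) = (7.2464−6.8493)/(207.6892−100.9194) = 0.0037. V = [p*·7.2464 + (1−p*)·6.8493]/1.38 = 5.2352. B = V − Δ·S = 4.6913.
(0,0): S=103.0000. Δ = (V_up−V_dn)/(S_up−S_dn) = (5.2352−4.6913)/(146.2600−71.0700) = 0.0072. V = [p*·5.2352 + (1−p*)·4.6913]/1.38 = 3.7720. B = V − Δ·S = 3.0270.
The time-0 hedge costs 3.7720, which is the no-arbitrage price.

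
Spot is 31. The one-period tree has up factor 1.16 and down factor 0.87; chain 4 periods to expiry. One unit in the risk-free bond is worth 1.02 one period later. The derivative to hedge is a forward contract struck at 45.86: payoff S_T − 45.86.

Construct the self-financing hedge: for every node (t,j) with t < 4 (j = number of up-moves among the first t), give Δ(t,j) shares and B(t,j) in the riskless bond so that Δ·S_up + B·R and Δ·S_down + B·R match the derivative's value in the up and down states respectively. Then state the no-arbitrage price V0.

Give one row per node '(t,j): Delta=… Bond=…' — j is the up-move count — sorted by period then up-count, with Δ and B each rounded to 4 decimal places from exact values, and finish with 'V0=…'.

No-arbitrage ⇒ martingale measure with p* = (R−d)/(u−d) = 0.5172.
Payoff layer (t=4): V(4,0)=-28.1002, V(4,1)=-22.1802, V(4,2)=-14.2870, V(4,3)=-3.7626, V(4,4)=10.2698
(3,0): S=20.4136. Δ = (V_up−V_dn)/(S_up−S_dn) = (-22.1802−-28.1002)/(23.6798−17.7598) = 1.0000. V = [p*·-22.1802 + (1−p*)·-28.1002]/1.02 = -24.5472. B = V − Δ·S = -44.9608.
(3,1): S=27.2181. Δ = (V_up−V_dn)/(S_up−S_dn) = (-14.2870−-22.1802)/(31.5730−23.6798) = 1.0000. V = [p*·-14.2870 + (1−p*)·-22.1802]/1.02 = -17.7427. B = V − Δ·S = -44.9608.
(3,2): S=36.2908. Δ = (V_up−V_dn)/(S_up−S_dn) = (-3.7626−-14.2870)/(42.0974−31.5730) = 1.0000. V = [p*·-3.7626 + (1−p*)·-14.2870]/1.02 = -8.6700. B = V − Δ·S = -44.9608.
(3,3): S=48.3878. Δ = (V_up−V_dn)/(S_up−S_dn) = (10.2698−-3.7626)/(56.1298−42.0974) = 1.0000. V = [p*·10.2698 + (1−p*)·-3.7626]/1.02 = 3.4270. B = V − Δ·S = -44.9608.
(2,0): S=23.4639. Δ = (V_up−V_dn)/(S_up−S_dn) = (-17.7427−-24.5472)/(27.2181−20.4136) = 1.0000. V = [p*·-17.7427 + (1−p*)·-24.5472]/1.02 = -20.6153. B = V − Δ·S = -44.0792.
(2,1): S=31.2852. Δ = (V_up−V_dn)/(S_up−S_dn) = (-8.6700−-17.7427)/(36.2908−27.2181) = 1.0000. V = [p*·-8.6700 + (1−p*)·-17.7427]/1.02 = -12.7940. B = V − Δ·S = -44.0792.
(2,2): S=41.7136. Δ = (V_up−V_dn)/(S_up−S_dn) = (3.4270−-8.6700)/(48.3878−36.2908) = 1.0000. V = [p*·3.4270 + (1−p*)·-8.6700]/1.02 = -2.3656. B = V − Δ·S = -44.0792.
(1,0): S=26.9700. Δ = (V_up−V_dn)/(S_up−S_dn) = (-12.7940−-20.6153)/(31.2852−23.4639) = 1.0000. V = [p*·-12.7940 + (1−p*)·-20.6153]/1.02 = -16.2449. B = V − Δ·S = -43.2149.
(1,1): S=35.9600. Δ = (V_up−V_dn)/(S_up−S_dn) = (-2.3656−-12.7940)/(41.7136−31.2852) = 1.0000. V = [p*·-2.3656 + (1−p*)·-12.7940]/1.02 = -7.2549. B = V − Δ·S = -43.2149.
(0,0): S=31.0000. Δ = (V_up−V_dn)/(S_up−S_dn) = (-7.2549−-16.2449)/(35.9600−26.9700) = 1.0000. V = [p*·-7.2549 + (1−p*)·-16.2449]/1.02 = -11.3676. B = V − Δ·S = -42.3676.
Self-financing check: at every node Δ·S+B equals the discounted successor values.

(0,0): Delta=1.0000 Bond=-42.3676
(1,0): Delta=1.0000 Bond=-43.2149
(1,1): Delta=1.0000 Bond=-43.2149
(2,0): Delta=1.0000 Bond=-44.0792
(2,1): Delta=1.0000 Bond=-44.0792
(2,2): Delta=1.0000 Bond=-44.0792
(3,0): Delta=1.0000 Bond=-44.9608
(3,1): Delta=1.0000 Bond=-44.9608
(3,2): Delta=1.0000 Bond=-44.9608
(3,3): Delta=1.0000 Bond=-44.9608
V0=-11.3676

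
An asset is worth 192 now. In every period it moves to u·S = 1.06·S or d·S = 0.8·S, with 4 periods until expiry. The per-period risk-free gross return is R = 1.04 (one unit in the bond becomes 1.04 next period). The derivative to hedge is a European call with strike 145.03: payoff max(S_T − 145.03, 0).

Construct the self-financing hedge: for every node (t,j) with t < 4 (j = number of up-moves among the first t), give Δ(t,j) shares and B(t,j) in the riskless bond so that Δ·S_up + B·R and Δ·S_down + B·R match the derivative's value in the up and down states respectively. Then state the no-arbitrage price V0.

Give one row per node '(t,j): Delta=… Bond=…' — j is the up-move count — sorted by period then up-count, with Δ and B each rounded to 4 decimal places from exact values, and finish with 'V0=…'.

(0,0): Delta=0.9655 Bond=-117.1136
(1,0): Delta=0.7478 Bond=-88.3582
(1,1): Delta=0.9792 Bond=-124.5849
(2,0): Delta=0.0000 Bond=0.0000
(2,1): Delta=0.7949 Bond=-99.5502
(2,2): Delta=0.9908 Bond=-132.0697
(3,0): Delta=0.0000 Bond=0.0000
(3,1): Delta=0.0000 Bond=0.0000
(3,2): Delta=0.8448 Bond=-112.1599
(3,3): Delta=1.0000 Bond=-139.4519
V0=68.2684

No-arbitrage ⇒ martingale measure with p* = (R−d)/(u−d) = 0.9231.
At expiry t=4: V(4,0)=0.0000, V(4,1)=0.0000, V(4,2)=0.0000, V(4,3)=37.9101, V(4,4)=97.3656
  t=3,j=0: stock 98.3040 → up 104.2022 (V=0.0000), down 78.6432 (V=0.0000). Price 0.0000; hedge Δ=0.0000, bond B=0.0000.
  t=3,j=1: stock 130.2528 → up 138.0680 (V=0.0000), down 104.2022 (V=0.0000). Price 0.0000; hedge Δ=0.0000, bond B=0.0000.
  t=3,j=2: stock 172.5850 → up 182.9401 (V=37.9101), down 138.0680 (V=0.0000). Price 33.6480; hedge Δ=0.8448, bond B=-112.1599.
  t=3,j=3: stock 228.6751 → up 242.3956 (V=97.3656), down 182.9401 (V=37.9101). Price 89.2231; hedge Δ=1.0000, bond B=-139.4519.
  t=2,j=0: stock 122.8800 → up 130.2528 (V=0.0000), down 98.3040 (V=0.0000). Price 0.0000; hedge Δ=0.0000, bond B=0.0000.
  t=2,j=1: stock 162.8160 → up 172.5850 (V=33.6480), down 130.2528 (V=0.0000). Price 29.8651; hedge Δ=0.7949, bond B=-99.5502.
  t=2,j=2: stock 215.7312 → up 228.6751 (V=89.2231), down 172.5850 (V=33.6480). Price 81.6809; hedge Δ=0.9908, bond B=-132.0697.
  t=1,j=0: stock 153.6000 → up 162.8160 (V=29.8651), down 122.8800 (V=0.0000). Price 26.5075; hedge Δ=0.7478, bond B=-88.3582.
  t=1,j=1: stock 203.5200 → up 215.7312 (V=81.6809), down 162.8160 (V=29.8651). Price 74.7068; hedge Δ=0.9792, bond B=-124.5849.
  t=0,j=0: stock 192.0000 → up 203.5200 (V=74.7068), down 153.6000 (V=26.5075). Price 68.2684; hedge Δ=0.9655, bond B=-117.1136.
Each (Δ,B) replicates both successor values, so the strategy is self-financing and V0 is arbitrage-free.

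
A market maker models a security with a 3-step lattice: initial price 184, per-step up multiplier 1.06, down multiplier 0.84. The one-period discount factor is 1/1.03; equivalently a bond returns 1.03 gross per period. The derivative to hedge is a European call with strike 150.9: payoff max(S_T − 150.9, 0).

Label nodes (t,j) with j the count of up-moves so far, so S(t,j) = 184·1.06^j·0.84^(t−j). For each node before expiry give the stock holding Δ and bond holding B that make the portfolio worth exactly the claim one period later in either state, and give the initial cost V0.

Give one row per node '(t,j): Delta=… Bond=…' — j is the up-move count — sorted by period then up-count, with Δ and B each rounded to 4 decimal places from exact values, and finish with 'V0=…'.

The replicating-portfolio and risk-neutral prices coincide; use p* = (1.03−0.84)/(1.06−0.84) = 0.8636 for the latter.
At expiry t=3: V(3,0)=0.0000, V(3,1)=0.0000, V(3,2)=22.7636, V(3,3)=68.2469
(2,0): S=129.8304. Δ = (V_up−V_dn)/(S_up−S_dn) = (0.0000−0.0000)/(137.6202−109.0575) = 0.0000. V = [p*·0.0000 + (1−p*)·0.0000]/1.03 = 0.0000. B = V − Δ·S = 0.0000.
(2,1): S=163.8336. Δ = (V_up−V_dn)/(S_up−S_dn) = (22.7636−0.0000)/(173.6636−137.6202) = 0.6316. V = [p*·22.7636 + (1−p*)·0.0000]/1.03 = 19.0869. B = V − Δ·S = -84.3841.
(2,2): S=206.7424. Δ = (V_up−V_dn)/(S_up−S_dn) = (68.2469−22.7636)/(219.1469−173.6636) = 1.0000. V = [p*·68.2469 + (1−p*)·22.7636]/1.03 = 60.2375. B = V − Δ·S = -146.5049.
(1,0): S=154.5600. Δ = (V_up−V_dn)/(S_up−S_dn) = (19.0869−0.0000)/(163.8336−129.8304) = 0.5613. V = [p*·19.0869 + (1−p*)·0.0000]/1.03 = 16.0040. B = V − Δ·S = -70.7545.
(1,1): S=195.0400. Δ = (V_up−V_dn)/(S_up−S_dn) = (60.2375−19.0869)/(206.7424−163.8336) = 0.9590. V = [p*·60.2375 + (1−p*)·19.0869]/1.03 = 53.0350. B = V − Δ·S = -134.0134.
(0,0): S=184.0000. Δ = (V_up−V_dn)/(S_up−S_dn) = (53.0350−16.0040)/(195.0400−154.5600) = 0.9148. V = [p*·53.0350 + (1−p*)·16.0040]/1.03 = 46.5877. B = V − Δ·S = -121.7352.
Each (Δ,B) replicates both successor values, so the strategy is self-financing and V0 is arbitrage-free.

(0,0): Delta=0.9148 Bond=-121.7352
(1,0): Delta=0.5613 Bond=-70.7545
(1,1): Delta=0.9590 Bond=-134.0134
(2,0): Delta=0.0000 Bond=0.0000
(2,1): Delta=0.6316 Bond=-84.3841
(2,2): Delta=1.0000 Bond=-146.5049
V0=46.5877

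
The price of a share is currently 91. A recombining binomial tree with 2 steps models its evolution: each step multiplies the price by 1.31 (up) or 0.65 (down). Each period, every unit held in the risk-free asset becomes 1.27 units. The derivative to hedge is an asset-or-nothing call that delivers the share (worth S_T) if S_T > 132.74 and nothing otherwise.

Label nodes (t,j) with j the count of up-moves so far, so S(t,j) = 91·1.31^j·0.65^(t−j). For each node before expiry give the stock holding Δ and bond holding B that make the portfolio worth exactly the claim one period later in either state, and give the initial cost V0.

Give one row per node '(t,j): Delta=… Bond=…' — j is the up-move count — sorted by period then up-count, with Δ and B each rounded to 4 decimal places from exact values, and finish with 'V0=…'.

The replicating-portfolio and risk-neutral prices coincide; use p* = (1.27−0.65)/(1.31−0.65) = 0.9394 for the latter.
At expiry t=2: V(2,0)=0.0000, V(2,1)=0.0000, V(2,2)=156.1651
Node (1,0) S=59.1500: V=(p*·0.0000+(1−p*)·0.0000)/1.27=0.0000; Δ=(0.0000−0.0000)/(77.4865−38.4475)=0.0000; B=V−Δ·S=0.0000
Node (1,1) S=119.2100: V=(p*·156.1651+(1−p*)·0.0000)/1.27=115.5122; Δ=(156.1651−0.0000)/(156.1651−77.4865)=1.9848; B=V−Δ·S=-121.1015
Node (0,0) S=91.0000: V=(p*·115.5122+(1−p*)·0.0000)/1.27=85.4421; Δ=(115.5122−0.0000)/(119.2100−59.1500)=1.9233; B=V−Δ·S=-89.5764
Self-financing check: at every node Δ·S+B equals the discounted successor values.

(0,0): Delta=1.9233 Bond=-89.5764
(1,0): Delta=0.0000 Bond=0.0000
(1,1): Delta=1.9848 Bond=-121.1015
V0=85.4421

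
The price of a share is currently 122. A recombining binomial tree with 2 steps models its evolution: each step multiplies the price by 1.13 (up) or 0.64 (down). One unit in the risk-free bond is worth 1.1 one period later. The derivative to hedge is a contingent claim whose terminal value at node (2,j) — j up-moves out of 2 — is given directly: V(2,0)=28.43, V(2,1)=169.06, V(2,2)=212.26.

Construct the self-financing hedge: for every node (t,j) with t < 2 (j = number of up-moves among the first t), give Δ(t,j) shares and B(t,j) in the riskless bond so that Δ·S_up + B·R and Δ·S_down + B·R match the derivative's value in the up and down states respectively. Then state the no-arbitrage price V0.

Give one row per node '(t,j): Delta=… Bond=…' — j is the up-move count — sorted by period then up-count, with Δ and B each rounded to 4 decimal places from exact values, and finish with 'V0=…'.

(0,0): Delta=0.7477 Bond=79.5325
(1,0): Delta=3.6757 Bond=-141.1364
(1,1): Delta=0.6395 Bond=102.3959
V0=170.7479

Since d<R<u, set p* = (R−d)/(u−d) = 0.9388; price each node as the discounted p*-expectation of its children.
Terminal payoffs: V(2,0)=28.4300, V(2,1)=169.0600, V(2,2)=212.2600
(1,0): S=78.0800. Δ = (V_up−V_dn)/(S_up−S_dn) = (169.0600−28.4300)/(88.2304−49.9712) = 3.6757. V = [p*·169.0600 + (1−p*)·28.4300]/1.1 = 145.8636. B = V − Δ·S = -141.1364.
(1,1): S=137.8600. Δ = (V_up−V_dn)/(S_up−S_dn) = (212.2600−169.0600)/(155.7818−88.2304) = 0.6395. V = [p*·212.2600 + (1−p*)·169.0600]/1.1 = 190.5592. B = V − Δ·S = 102.3959.
(0,0): S=122.0000. Δ = (V_up−V_dn)/(S_up−S_dn) = (190.5592−145.8636)/(137.8600−78.0800) = 0.7477. V = [p*·190.5592 + (1−p*)·145.8636]/1.1 = 170.7479. B = V − Δ·S = 79.5325.
Self-financing check: at every node Δ·S+B equals the discounted successor values.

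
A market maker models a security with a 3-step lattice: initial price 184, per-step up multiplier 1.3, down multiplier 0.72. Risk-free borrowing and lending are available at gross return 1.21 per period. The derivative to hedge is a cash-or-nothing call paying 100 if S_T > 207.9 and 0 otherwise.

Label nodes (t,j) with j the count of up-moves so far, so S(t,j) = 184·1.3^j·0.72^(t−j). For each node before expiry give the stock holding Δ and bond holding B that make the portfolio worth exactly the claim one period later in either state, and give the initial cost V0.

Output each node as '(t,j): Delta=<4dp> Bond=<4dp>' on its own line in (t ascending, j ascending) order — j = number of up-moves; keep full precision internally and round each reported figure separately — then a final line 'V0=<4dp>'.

(0,0): Delta=0.1678 Bond=21.9162
(1,0): Delta=0.9087 Bond=-71.6311
(1,1): Delta=0.0924 Bond=44.5461
(2,0): Delta=0.0000 Bond=0.0000
(2,1): Delta=1.0011 Bond=-102.5933
(2,2): Delta=0.0000 Bond=82.6446
V0=52.7917

No-arbitrage ⇒ martingale measure with p* = (R−d)/(u−d) = 0.8448.
Payoff layer (t=3): V(3,0)=0.0000, V(3,1)=0.0000, V(3,2)=100.0000, V(3,3)=100.0000
  t=2,j=0: stock 95.3856 → up 124.0013 (V=0.0000), down 68.6776 (V=0.0000). Price 0.0000; hedge Δ=0.0000, bond B=0.0000.
  t=2,j=1: stock 172.2240 → up 223.8912 (V=100.0000), down 124.0013 (V=0.0000). Price 69.8205; hedge Δ=1.0011, bond B=-102.5933.
  t=2,j=2: stock 310.9600 → up 404.2480 (V=100.0000), down 223.8912 (V=100.0000). Price 82.6446; hedge Δ=0.0000, bond B=82.6446.
  t=1,j=0: stock 132.4800 → up 172.2240 (V=69.8205), down 95.3856 (V=0.0000). Price 48.7490; hedge Δ=0.9087, bond B=-71.6311.
  t=1,j=1: stock 239.2000 → up 310.9600 (V=82.6446), down 172.2240 (V=69.8205). Price 66.6568; hedge Δ=0.0924, bond B=44.5461.
  t=0,j=0: stock 184.0000 → up 239.2000 (V=66.6568), down 132.4800 (V=48.7490). Price 52.7917; hedge Δ=0.1678, bond B=21.9162.
The time-0 hedge costs 52.7917, which is the no-arbitrage price.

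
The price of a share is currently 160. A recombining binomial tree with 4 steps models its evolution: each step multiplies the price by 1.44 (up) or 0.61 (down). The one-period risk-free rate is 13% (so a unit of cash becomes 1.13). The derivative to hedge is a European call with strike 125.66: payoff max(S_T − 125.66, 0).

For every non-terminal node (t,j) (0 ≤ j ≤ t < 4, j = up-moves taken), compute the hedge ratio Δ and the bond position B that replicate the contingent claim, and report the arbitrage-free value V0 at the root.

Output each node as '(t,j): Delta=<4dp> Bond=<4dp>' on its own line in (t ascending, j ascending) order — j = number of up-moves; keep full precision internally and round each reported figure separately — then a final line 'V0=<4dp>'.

Under the risk-neutral measure, an up-move has probability p* = (R−d)/(u−d) = 0.6265 and values discount at R = 1.13.
Payoff layer (t=4): V(4,0)=0.0000, V(4,1)=0.0000, V(4,2)=0.0000, V(4,3)=165.7720, V(4,4)=562.3107
(3,0): S=36.3170. Δ = (V_up−V_dn)/(S_up−S_dn) = (0.0000−0.0000)/(52.2964−22.1533) = 0.0000. V = [p*·0.0000 + (1−p*)·0.0000]/1.13 = 0.0000. B = V − Δ·S = 0.0000.
(3,1): S=85.7318. Δ = (V_up−V_dn)/(S_up−S_dn) = (0.0000−0.0000)/(123.4538−52.2964) = 0.0000. V = [p*·0.0000 + (1−p*)·0.0000]/1.13 = 0.0000. B = V − Δ·S = 0.0000.
(3,2): S=202.3834. Δ = (V_up−V_dn)/(S_up−S_dn) = (165.7720−0.0000)/(291.4320−123.4538) = 0.9869. V = [p*·165.7720 + (1−p*)·0.0000]/1.13 = 91.9090. B = V − Δ·S = -107.8163.
(3,3): S=477.7574. Δ = (V_up−V_dn)/(S_up−S_dn) = (562.3107−165.7720)/(687.9707−291.4320) = 1.0000. V = [p*·562.3107 + (1−p*)·165.7720]/1.13 = 366.5539. B = V − Δ·S = -111.2035.
(2,0): S=59.5360. Δ = (V_up−V_dn)/(S_up−S_dn) = (0.0000−0.0000)/(85.7318−36.3170) = 0.0000. V = [p*·0.0000 + (1−p*)·0.0000]/1.13 = 0.0000. B = V − Δ·S = 0.0000.
(2,1): S=140.5440. Δ = (V_up−V_dn)/(S_up−S_dn) = (91.9090−0.0000)/(202.3834−85.7318) = 0.7879. V = [p*·91.9090 + (1−p*)·0.0000]/1.13 = 50.9571. B = V − Δ·S = -59.7766.
(2,2): S=331.7760. Δ = (V_up−V_dn)/(S_up−S_dn) = (366.5539−91.9090)/(477.7574−202.3834) = 0.9974. V = [p*·366.5539 + (1−p*)·91.9090]/1.13 = 233.6068. B = V − Δ·S = -97.2907.
(1,0): S=97.6000. Δ = (V_up−V_dn)/(S_up−S_dn) = (50.9571−0.0000)/(140.5440−59.5360) = 0.6290. V = [p*·50.9571 + (1−p*)·0.0000]/1.13 = 28.2522. B = V − Δ·S = -33.1420.
(1,1): S=230.4000. Δ = (V_up−V_dn)/(S_up−S_dn) = (233.6068−50.9571)/(331.7760−140.5440) = 0.9551. V = [p*·233.6068 + (1−p*)·50.9571]/1.13 = 146.3613. B = V − Δ·S = -73.6986.
(0,0): S=160.0000. Δ = (V_up−V_dn)/(S_up−S_dn) = (146.3613−28.2522)/(230.4000−97.6000) = 0.8894. V = [p*·146.3613 + (1−p*)·28.2522]/1.13 = 90.4852. B = V − Δ·S = -51.8150.
Each (Δ,B) replicates both successor values, so the strategy is self-financing and V0 is arbitrage-free.

(0,0): Delta=0.8894 Bond=-51.8150
(1,0): Delta=0.6290 Bond=-33.1420
(1,1): Delta=0.9551 Bond=-73.6986
(2,0): Delta=0.0000 Bond=0.0000
(2,1): Delta=0.7879 Bond=-59.7766
(2,2): Delta=0.9974 Bond=-97.2907
(3,0): Delta=0.0000 Bond=0.0000
(3,1): Delta=0.0000 Bond=0.0000
(3,2): Delta=0.9869 Bond=-107.8163
(3,3): Delta=1.0000 Bond=-111.2035
V0=90.4852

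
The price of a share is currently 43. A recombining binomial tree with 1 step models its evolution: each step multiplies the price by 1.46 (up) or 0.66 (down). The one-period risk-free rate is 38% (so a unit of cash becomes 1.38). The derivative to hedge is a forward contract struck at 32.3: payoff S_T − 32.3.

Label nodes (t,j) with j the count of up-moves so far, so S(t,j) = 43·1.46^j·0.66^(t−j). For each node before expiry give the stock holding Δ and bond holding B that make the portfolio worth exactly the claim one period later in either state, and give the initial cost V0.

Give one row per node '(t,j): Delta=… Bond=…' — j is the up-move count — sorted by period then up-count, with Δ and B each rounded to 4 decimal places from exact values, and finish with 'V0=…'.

(0,0): Delta=1.0000 Bond=-23.4058
V0=19.5942

Under the risk-neutral measure, an up-move has probability p* = (R−d)/(u−d) = 0.9000 and values discount at R = 1.38.
Terminal values V(1,·): V(1,0)=-3.9200, V(1,1)=30.4800
  t=0,j=0: stock 43.0000 → up 62.7800 (V=30.4800), down 28.3800 (V=-3.9200). Price 19.5942; hedge Δ=1.0000, bond B=-23.4058.
Self-financing check: at every node Δ·S+B equals the discounted successor values.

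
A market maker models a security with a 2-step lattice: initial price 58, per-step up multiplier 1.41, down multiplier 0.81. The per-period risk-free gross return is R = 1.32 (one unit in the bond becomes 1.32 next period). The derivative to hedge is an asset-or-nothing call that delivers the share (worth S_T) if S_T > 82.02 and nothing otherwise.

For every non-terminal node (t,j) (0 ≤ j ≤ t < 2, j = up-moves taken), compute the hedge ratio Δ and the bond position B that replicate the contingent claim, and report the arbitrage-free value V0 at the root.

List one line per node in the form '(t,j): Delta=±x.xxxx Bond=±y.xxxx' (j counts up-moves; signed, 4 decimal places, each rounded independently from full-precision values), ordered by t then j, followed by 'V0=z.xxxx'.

No-arbitrage ⇒ martingale measure with p* = (R−d)/(u−d) = 0.8500.
Terminal values V(2,·): V(2,0)=0.0000, V(2,1)=0.0000, V(2,2)=115.3098
(1,0): S=46.9800. Δ = (V_up−V_dn)/(S_up−S_dn) = (0.0000−0.0000)/(66.2418−38.0538) = 0.0000. V = [p*·0.0000 + (1−p*)·0.0000]/1.32 = 0.0000. B = V − Δ·S = 0.0000.
(1,1): S=81.7800. Δ = (V_up−V_dn)/(S_up−S_dn) = (115.3098−0.0000)/(115.3098−66.2418) = 2.3500. V = [p*·115.3098 + (1−p*)·0.0000]/1.32 = 74.2525. B = V − Δ·S = -117.9305.
(0,0): S=58.0000. Δ = (V_up−V_dn)/(S_up−S_dn) = (74.2525−0.0000)/(81.7800−46.9800) = 2.1337. V = [p*·74.2525 + (1−p*)·0.0000]/1.32 = 47.8141. B = V − Δ·S = -75.9401.
Self-financing check: at every node Δ·S+B equals the discounted successor values.

(0,0): Delta=2.1337 Bond=-75.9401
(1,0): Delta=0.0000 Bond=0.0000
(1,1): Delta=2.3500 Bond=-117.9305
V0=47.8141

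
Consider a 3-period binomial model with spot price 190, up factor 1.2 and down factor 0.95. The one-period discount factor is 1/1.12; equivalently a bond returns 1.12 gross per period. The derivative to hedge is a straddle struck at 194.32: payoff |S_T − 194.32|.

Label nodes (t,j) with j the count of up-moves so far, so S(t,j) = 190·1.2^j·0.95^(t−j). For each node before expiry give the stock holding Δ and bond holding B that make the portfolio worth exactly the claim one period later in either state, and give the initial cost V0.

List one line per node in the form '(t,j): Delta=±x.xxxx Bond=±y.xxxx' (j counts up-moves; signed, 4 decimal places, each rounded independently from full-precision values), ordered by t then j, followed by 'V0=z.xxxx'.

(0,0): Delta=0.8920 Bond=-116.3292
(1,0): Delta=0.6021 Bond=-77.9668
(1,1): Delta=1.0000 Bond=-154.9107
(2,0): Delta=-0.4658 Bond=95.8036
(2,1): Delta=1.0000 Bond=-173.5000
(2,2): Delta=1.0000 Bond=-173.5000
V0=53.1525

The replicating-portfolio and risk-neutral prices coincide; use p* = (1.12−0.95)/(1.2−0.95) = 0.6800 for the latter.
Terminal payoffs: V(3,0)=31.4188, V(3,1)=11.4500, V(3,2)=65.6000, V(3,3)=134.0000
(2,0): S=171.4750. Δ = (V_up−V_dn)/(S_up−S_dn) = (11.4500−31.4188)/(205.7700−162.9012) = -0.4658. V = [p*·11.4500 + (1−p*)·31.4188]/1.12 = 15.9286. B = V − Δ·S = 95.8036.
(2,1): S=216.6000. Δ = (V_up−V_dn)/(S_up−S_dn) = (65.6000−11.4500)/(259.9200−205.7700) = 1.0000. V = [p*·65.6000 + (1−p*)·11.4500]/1.12 = 43.1000. B = V − Δ·S = -173.5000.
(2,2): S=273.6000. Δ = (V_up−V_dn)/(S_up−S_dn) = (134.0000−65.6000)/(328.3200−259.9200) = 1.0000. V = [p*·134.0000 + (1−p*)·65.6000]/1.12 = 100.1000. B = V − Δ·S = -173.5000.
(1,0): S=180.5000. Δ = (V_up−V_dn)/(S_up−S_dn) = (43.1000−15.9286)/(216.6000−171.4750) = 0.6021. V = [p*·43.1000 + (1−p*)·15.9286]/1.12 = 30.7189. B = V − Δ·S = -77.9668.
(1,1): S=228.0000. Δ = (V_up−V_dn)/(S_up−S_dn) = (100.1000−43.1000)/(273.6000−216.6000) = 1.0000. V = [p*·100.1000 + (1−p*)·43.1000]/1.12 = 73.0893. B = V − Δ·S = -154.9107.
(0,0): S=190.0000. Δ = (V_up−V_dn)/(S_up−S_dn) = (73.0893−30.7189)/(228.0000−180.5000) = 0.8920. V = [p*·73.0893 + (1−p*)·30.7189]/1.12 = 53.1525. B = V − Δ·S = -116.3292.
Self-financing check: at every node Δ·S+B equals the discounted successor values.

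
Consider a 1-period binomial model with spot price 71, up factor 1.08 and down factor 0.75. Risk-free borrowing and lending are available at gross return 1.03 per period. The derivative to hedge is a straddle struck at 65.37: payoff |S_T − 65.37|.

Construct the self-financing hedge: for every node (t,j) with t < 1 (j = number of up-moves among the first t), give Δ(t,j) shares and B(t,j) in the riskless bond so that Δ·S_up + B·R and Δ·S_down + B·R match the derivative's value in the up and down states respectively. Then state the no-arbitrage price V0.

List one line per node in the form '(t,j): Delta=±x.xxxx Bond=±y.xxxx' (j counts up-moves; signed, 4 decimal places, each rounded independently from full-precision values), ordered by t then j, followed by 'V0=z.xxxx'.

(0,0): Delta=-0.0346 Bond=13.5543
V0=11.0997

Since d<R<u, set p* = (R−d)/(u−d) = 0.8485; price each node as the discounted p*-expectation of its children.
At expiry t=1: V(1,0)=12.1200, V(1,1)=11.3100
  t=0,j=0: stock 71.0000 → up 76.6800 (V=11.3100), down 53.2500 (V=12.1200). Price 11.0997; hedge Δ=-0.0346, bond B=13.5543.
The time-0 hedge costs 11.0997, which is the no-arbitrage price.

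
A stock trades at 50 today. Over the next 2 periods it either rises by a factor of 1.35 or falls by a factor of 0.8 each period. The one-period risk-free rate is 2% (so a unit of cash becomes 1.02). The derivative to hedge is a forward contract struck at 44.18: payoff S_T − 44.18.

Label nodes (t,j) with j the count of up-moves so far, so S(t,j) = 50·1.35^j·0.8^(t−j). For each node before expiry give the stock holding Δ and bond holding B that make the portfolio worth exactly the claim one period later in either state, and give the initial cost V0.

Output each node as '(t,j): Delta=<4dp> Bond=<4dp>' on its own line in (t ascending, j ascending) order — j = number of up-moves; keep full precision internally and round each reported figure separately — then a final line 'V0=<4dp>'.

Under the risk-neutral measure, an up-move has probability p* = (R−d)/(u−d) = 0.4000 and values discount at R = 1.02.
Terminal values V(2,·): V(2,0)=-12.1800, V(2,1)=9.8200, V(2,2)=46.9450
  t=1,j=0: stock 40.0000 → up 54.0000 (V=9.8200), down 32.0000 (V=-12.1800). Price -3.3137; hedge Δ=1.0000, bond B=-43.3137.
  t=1,j=1: stock 67.5000 → up 91.1250 (V=46.9450), down 54.0000 (V=9.8200). Price 24.1863; hedge Δ=1.0000, bond B=-43.3137.
  t=0,j=0: stock 50.0000 → up 67.5000 (V=24.1863), down 40.0000 (V=-3.3137). Price 7.5356; hedge Δ=1.0000, bond B=-42.4644.
Self-financing check: at every node Δ·S+B equals the discounted successor values.

(0,0): Delta=1.0000 Bond=-42.4644
(1,0): Delta=1.0000 Bond=-43.3137
(1,1): Delta=1.0000 Bond=-43.3137
V0=7.5356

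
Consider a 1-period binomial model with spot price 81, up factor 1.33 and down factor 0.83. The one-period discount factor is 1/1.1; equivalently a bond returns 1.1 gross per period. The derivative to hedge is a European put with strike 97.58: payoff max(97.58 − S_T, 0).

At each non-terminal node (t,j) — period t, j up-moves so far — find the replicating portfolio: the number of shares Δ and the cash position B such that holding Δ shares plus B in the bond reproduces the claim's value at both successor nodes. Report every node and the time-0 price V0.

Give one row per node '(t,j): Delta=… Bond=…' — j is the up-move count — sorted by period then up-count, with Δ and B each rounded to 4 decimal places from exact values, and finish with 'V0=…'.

(0,0): Delta=-0.7494 Bond=73.3918
V0=12.6918

Under the risk-neutral measure, an up-move has probability p* = (R−d)/(u−d) = 0.5400 and values discount at R = 1.1.
Terminal values V(1,·): V(1,0)=30.3500, V(1,1)=0.0000
  t=0,j=0: stock 81.0000 → up 107.7300 (V=0.0000), down 67.2300 (V=30.3500). Price 12.6918; hedge Δ=-0.7494, bond B=73.3918.
Self-financing check: at every node Δ·S+B equals the discounted successor values.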